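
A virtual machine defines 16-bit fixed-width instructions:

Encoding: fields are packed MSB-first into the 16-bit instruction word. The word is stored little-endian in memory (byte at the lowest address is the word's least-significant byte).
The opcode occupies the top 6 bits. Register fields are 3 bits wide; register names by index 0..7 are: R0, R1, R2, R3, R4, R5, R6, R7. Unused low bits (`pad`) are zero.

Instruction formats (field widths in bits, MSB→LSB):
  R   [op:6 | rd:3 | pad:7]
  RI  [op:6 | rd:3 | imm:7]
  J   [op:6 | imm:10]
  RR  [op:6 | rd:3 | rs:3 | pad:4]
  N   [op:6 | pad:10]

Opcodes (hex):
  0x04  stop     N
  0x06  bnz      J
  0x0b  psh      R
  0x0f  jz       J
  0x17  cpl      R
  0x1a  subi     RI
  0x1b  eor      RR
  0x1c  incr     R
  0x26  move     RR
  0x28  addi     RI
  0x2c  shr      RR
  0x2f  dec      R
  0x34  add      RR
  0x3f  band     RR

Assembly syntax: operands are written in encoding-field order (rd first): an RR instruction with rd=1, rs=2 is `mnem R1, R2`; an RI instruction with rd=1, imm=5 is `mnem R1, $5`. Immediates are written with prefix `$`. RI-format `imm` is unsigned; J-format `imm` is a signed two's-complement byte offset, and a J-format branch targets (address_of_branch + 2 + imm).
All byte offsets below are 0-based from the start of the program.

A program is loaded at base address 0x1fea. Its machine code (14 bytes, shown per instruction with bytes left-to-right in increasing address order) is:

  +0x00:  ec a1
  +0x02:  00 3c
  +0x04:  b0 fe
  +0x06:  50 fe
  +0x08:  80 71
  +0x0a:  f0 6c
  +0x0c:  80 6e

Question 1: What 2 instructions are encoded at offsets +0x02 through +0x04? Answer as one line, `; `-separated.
+0x02: 00 3c ⇒ word 0x3c00 (little)
  top 6b → 0xf → jz [J]
  imm: (w>>0)&0x3ff=0x0 → $0
+0x04: b0 fe ⇒ word 0xfeb0 (little)
  top 6b → 0x3f → band [RR]
  rd: (w>>7)&0x7=0x5 → R5
  rs: (w>>4)&0x7=0x3 → R3

jz $0; band R5, R3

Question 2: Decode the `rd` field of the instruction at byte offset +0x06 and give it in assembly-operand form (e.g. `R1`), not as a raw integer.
R4

+0x06: 50 fe ⇒ word 0xfe50 (little)
  opcode bits[15:10]=0x3f: band/RR
  rd@[9:7]=0x4 ⇒ R4
  rs@[6:4]=0x5 ⇒ R5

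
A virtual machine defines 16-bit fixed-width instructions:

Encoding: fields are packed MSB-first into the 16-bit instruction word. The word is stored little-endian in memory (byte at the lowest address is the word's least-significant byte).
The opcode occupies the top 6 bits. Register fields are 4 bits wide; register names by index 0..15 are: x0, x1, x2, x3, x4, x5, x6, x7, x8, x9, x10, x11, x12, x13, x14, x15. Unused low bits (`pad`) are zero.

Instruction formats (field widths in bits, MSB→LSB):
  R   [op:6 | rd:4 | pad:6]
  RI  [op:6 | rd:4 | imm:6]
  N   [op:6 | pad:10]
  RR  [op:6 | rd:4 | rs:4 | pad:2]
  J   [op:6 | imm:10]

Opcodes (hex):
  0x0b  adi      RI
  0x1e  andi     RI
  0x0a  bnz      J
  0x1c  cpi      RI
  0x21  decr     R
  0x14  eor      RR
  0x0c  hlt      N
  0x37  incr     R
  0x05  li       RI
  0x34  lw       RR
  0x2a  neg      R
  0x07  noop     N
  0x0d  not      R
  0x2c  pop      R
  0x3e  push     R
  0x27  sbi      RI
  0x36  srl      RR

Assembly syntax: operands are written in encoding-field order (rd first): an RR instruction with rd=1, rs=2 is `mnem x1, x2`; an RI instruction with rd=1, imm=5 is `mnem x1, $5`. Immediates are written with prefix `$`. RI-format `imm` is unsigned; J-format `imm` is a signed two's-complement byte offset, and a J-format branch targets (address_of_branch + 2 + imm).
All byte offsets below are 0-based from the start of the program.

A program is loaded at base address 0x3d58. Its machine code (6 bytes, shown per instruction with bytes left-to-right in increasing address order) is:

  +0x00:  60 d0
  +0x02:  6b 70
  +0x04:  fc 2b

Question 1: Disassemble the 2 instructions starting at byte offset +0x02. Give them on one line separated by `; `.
off 0x02: read 6b 70 as little → 0x706b
  op=0x706b>>10=0x1c ⇒ cpi (RI)
  rd: (w>>6)&0xf=0x1 → x1
  imm: (w>>0)&0x3f=0x2b → $43
off 0x04: read fc 2b as little → 0x2bfc
  op=0x2bfc>>10=0xa ⇒ bnz (J)
  imm: (w>>0)&0x3ff=0x3fc (s10→-4) → $-4

cpi x1, $43; bnz $-4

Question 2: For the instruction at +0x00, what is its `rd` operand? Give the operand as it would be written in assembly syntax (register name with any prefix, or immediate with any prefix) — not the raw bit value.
off 0x00: read 60 d0 as little → 0xd060
  top 6b → 0x34 → lw [RR]
  [9:6] rd=1 = x1
  [5:2] rs=8 = x8

x1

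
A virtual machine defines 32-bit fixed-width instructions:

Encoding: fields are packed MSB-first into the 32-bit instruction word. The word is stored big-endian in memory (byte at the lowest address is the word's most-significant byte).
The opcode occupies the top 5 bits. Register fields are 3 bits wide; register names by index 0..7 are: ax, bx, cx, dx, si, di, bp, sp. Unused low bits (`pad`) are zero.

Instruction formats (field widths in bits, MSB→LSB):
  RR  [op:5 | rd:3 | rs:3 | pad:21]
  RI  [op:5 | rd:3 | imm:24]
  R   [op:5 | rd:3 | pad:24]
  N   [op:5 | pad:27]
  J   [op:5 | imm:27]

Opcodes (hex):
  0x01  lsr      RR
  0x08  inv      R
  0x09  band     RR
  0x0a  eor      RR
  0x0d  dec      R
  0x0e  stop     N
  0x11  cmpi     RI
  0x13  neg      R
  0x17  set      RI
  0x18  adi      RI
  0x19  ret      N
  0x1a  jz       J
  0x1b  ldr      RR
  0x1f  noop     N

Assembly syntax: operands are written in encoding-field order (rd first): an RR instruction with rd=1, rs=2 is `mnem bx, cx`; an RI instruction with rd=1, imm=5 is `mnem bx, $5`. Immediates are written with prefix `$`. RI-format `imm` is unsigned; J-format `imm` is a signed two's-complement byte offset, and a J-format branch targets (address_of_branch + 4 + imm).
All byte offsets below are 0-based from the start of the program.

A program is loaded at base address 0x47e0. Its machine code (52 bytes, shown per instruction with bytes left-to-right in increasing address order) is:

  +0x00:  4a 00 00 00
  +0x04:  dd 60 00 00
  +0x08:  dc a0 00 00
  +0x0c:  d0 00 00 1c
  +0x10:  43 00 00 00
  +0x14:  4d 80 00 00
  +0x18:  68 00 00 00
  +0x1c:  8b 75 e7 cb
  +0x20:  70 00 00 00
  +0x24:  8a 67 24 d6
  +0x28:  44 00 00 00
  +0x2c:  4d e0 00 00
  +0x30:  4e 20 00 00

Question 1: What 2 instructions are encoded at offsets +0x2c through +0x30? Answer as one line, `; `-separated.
band di, sp; band bp, bx

off 0x2c: read 4d e0 00 00 as big → 0x4de00000
  top 5b → 0x9 → band [RR]
  [26:24] rd=5 = di
  [23:21] rs=7 = sp
off 0x30: read 4e 20 00 00 as big → 0x4e200000
  top 5b → 0x9 → band [RR]
  [26:24] rd=6 = bp
  [23:21] rs=1 = bx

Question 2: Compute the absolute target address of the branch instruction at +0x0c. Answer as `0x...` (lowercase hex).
0x480c

off 0x0c: read d0 00 00 1c as big → 0xd000001c
  opcode bits[31:27]=0x1a: jz/J
  [26:0] imm=28 = $28
  target = base 0x47e0 + off 0x0c + 4 + imm 28 = 0x480c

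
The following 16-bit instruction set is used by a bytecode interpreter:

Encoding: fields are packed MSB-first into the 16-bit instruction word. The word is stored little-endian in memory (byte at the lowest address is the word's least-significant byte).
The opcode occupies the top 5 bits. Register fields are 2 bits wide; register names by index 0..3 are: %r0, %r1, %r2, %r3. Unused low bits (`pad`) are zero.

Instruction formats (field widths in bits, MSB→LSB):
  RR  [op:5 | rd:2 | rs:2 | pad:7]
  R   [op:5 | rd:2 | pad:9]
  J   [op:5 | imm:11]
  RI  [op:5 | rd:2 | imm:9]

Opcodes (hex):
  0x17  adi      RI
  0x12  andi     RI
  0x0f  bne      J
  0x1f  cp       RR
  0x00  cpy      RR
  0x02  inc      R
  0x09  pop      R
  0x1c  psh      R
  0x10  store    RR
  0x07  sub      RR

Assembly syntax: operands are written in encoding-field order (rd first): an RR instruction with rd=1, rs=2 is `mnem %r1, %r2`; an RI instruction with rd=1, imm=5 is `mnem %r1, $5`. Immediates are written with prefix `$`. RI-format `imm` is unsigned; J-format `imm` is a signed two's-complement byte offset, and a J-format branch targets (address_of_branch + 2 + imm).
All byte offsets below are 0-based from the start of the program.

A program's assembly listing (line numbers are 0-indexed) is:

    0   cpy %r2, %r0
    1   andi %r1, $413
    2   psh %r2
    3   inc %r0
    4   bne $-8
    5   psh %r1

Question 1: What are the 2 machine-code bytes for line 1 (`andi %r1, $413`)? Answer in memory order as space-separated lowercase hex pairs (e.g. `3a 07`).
L1: andi op=0x12:5|rd=1:2|imm=413:9 ⇒ 0x939d ⇒ little 9d 93

9d 93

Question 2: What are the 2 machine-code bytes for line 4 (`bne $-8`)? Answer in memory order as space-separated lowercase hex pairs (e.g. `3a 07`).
f8 7f

4. bne fields op=0xf:5|imm=-8:11 → word 7ff8h → f8 7f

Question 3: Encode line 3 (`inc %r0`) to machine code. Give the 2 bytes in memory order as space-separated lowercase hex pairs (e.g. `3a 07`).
00 10

3. inc fields op=0x2:5|rd=0:2|pad=0:9 → word 1000h → 00 10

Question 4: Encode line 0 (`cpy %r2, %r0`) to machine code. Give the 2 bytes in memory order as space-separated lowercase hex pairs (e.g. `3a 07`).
line 0 (cpy): pack op=0x0:5|rd=2:2|rs=0:2|pad=0:7 = 0x0400; little→ 00 04

00 04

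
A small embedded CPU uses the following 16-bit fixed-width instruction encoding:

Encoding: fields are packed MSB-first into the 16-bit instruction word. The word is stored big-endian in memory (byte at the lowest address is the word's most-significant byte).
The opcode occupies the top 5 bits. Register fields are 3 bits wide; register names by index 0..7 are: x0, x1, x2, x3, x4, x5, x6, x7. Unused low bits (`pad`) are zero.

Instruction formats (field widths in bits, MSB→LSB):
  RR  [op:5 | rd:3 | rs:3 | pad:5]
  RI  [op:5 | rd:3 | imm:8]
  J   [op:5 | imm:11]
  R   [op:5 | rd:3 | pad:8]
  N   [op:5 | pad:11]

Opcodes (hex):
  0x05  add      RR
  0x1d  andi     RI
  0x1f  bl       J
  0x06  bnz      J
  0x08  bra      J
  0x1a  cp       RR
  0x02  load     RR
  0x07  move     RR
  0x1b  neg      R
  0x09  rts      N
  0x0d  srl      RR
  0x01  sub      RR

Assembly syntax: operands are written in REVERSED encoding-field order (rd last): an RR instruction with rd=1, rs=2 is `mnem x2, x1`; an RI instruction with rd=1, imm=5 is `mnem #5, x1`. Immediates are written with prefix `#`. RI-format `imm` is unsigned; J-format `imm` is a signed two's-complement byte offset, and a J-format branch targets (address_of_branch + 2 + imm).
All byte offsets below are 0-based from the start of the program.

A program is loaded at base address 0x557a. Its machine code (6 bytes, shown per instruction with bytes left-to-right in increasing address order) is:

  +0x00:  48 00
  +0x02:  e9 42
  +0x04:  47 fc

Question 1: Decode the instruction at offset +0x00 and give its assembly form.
+0x00: 48 00 ⇒ word 0x4800 (big)
  top 5b → 0x9 → rts [N]

rts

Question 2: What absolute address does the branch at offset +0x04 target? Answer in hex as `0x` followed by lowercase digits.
0x557c

+0x04: 47 fc ⇒ word 0x47fc (big)
  op=0x47fc>>11=0x8 ⇒ bra (J)
  imm: (w>>0)&0x7ff=0x7fc (s11→-4) → #-4
  target = base 0x557a + off 0x04 + 2 + imm -4 = 0x557c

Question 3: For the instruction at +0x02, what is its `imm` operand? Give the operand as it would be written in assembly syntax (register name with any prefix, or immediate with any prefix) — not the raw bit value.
off 0x02: read e9 42 as big → 0xe942
  opcode bits[15:11]=0x1d: andi/RI
  rd: (w>>8)&0x7=0x1 → x1
  imm: (w>>0)&0xff=0x42 → #66

#66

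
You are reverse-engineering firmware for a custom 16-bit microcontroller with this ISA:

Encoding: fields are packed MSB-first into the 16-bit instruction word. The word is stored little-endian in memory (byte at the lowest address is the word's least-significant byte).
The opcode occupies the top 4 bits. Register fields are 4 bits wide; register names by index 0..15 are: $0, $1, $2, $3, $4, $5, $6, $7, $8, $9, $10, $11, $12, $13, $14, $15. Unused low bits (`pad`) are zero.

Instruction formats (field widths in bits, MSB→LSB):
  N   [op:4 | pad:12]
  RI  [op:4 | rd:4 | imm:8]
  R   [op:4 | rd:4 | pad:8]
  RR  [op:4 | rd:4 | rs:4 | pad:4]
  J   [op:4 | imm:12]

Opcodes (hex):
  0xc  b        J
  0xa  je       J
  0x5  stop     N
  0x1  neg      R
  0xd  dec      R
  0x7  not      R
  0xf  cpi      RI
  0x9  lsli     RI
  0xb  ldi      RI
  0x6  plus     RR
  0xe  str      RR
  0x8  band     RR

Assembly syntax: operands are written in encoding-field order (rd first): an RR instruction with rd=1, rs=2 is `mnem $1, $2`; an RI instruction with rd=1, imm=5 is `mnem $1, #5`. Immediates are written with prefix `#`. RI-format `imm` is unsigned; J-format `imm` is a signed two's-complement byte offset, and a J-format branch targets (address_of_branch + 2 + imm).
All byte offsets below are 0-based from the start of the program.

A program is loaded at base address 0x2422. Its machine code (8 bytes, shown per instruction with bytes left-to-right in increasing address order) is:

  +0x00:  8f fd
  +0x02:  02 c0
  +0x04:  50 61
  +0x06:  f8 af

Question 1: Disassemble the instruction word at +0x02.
@+02  little-endian(02 c0) = 0xc002
  op=0xc002>>12=0xc ⇒ b (J)
  imm@[11:0]=0x2 ⇒ #2

b #2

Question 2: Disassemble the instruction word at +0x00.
[00] 8f fd → 0xfd8f
  top 4b → 0xf → cpi [RI]
  [11:8] rd=13 = $13
  [7:0] imm=143 = #143

cpi $13, #143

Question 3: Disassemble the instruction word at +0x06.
off 0x06: read f8 af as little → 0xaff8
  opcode bits[15:12]=0xa: je/J
  [11:0] imm=4088 (s12→-8) = #-8

je #-8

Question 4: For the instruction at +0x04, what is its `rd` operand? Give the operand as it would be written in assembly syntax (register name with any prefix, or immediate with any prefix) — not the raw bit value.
@+04  little-endian(50 61) = 0x6150
  op=0x6150>>12=0x6 ⇒ plus (RR)
  rd@[11:8]=0x1 ⇒ $1
  rs@[7:4]=0x5 ⇒ $5

$1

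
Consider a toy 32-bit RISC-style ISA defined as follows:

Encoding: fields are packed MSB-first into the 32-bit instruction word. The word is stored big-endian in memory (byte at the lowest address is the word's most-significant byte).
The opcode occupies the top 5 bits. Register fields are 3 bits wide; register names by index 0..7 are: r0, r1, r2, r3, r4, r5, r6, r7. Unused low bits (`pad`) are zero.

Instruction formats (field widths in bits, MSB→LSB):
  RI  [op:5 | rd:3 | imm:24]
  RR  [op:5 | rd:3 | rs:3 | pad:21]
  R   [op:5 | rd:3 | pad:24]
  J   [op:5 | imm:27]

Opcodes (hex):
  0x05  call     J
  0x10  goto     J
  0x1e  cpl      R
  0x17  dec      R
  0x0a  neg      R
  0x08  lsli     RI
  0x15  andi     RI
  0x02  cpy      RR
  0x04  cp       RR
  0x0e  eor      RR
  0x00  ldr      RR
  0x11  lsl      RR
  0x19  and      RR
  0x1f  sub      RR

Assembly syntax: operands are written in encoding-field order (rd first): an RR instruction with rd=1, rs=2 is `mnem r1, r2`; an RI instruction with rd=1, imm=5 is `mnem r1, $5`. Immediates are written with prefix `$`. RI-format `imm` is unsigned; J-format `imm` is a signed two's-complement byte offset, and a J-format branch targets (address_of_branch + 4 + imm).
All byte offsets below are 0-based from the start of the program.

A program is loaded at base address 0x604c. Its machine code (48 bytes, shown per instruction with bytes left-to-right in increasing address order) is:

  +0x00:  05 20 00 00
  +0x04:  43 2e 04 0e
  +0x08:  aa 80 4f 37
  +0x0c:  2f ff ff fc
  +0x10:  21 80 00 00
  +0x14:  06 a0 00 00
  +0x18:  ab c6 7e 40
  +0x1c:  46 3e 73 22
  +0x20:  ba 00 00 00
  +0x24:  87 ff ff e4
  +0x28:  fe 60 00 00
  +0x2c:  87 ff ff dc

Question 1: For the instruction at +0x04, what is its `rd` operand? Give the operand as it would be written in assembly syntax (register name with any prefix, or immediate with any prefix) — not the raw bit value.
r3

[04] 43 2e 04 0e → 0x432e040e
  top 5b → 0x8 → lsli [RI]
  rd: (w>>24)&0x7=0x3 → r3
  imm: (w>>0)&0xffffff=0x2e040e → $3015694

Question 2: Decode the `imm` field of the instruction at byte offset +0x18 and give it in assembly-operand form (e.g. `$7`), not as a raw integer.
$13008448

off 0x18: read ab c6 7e 40 as big → 0xabc67e40
  opcode bits[31:27]=0x15: andi/RI
  [26:24] rd=3 = r3
  [23:0] imm=13008448 = $13008448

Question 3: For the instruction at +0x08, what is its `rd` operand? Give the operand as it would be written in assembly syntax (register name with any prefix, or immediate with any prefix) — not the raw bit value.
@+08  big-endian(aa 80 4f 37) = 0xaa804f37
  opcode bits[31:27]=0x15: andi/RI
  rd: (w>>24)&0x7=0x2 → r2
  imm: (w>>0)&0xffffff=0x804f37 → $8408887

r2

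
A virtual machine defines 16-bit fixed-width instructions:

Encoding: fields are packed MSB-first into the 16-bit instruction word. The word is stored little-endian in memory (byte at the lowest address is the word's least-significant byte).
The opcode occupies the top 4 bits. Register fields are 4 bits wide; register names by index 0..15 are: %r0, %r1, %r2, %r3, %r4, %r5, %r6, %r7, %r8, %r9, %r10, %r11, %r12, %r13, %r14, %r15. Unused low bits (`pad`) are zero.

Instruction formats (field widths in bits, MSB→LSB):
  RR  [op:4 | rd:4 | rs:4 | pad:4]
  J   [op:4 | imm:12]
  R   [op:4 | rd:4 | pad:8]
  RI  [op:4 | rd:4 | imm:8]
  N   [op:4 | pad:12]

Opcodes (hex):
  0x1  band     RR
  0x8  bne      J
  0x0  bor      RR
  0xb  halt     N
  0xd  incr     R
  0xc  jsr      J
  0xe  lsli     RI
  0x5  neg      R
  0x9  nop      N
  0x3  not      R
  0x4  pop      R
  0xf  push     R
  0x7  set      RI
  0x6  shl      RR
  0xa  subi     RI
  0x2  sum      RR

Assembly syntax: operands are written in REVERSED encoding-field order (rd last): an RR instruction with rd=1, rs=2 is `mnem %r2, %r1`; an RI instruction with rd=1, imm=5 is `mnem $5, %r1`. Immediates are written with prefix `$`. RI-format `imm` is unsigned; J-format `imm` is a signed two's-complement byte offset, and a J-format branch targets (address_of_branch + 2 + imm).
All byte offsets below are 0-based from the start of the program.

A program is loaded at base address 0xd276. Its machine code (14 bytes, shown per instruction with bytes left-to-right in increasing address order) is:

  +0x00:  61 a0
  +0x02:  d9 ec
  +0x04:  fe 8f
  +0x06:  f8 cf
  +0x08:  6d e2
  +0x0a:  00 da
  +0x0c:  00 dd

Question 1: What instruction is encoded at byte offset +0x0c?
incr %r13

[0c] 00 dd → 0xdd00
  top 4b → 0xd → incr [R]
  rd: (w>>8)&0xf=0xd → %r13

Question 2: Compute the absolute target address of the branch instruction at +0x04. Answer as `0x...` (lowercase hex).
off 0x04: read fe 8f as little → 0x8ffe
  top 4b → 0x8 → bne [J]
  imm: (w>>0)&0xfff=0xffe (s12→-2) → $-2
  target = base 0xd276 + off 0x04 + 2 + imm -2 = 0xd27a

0xd27a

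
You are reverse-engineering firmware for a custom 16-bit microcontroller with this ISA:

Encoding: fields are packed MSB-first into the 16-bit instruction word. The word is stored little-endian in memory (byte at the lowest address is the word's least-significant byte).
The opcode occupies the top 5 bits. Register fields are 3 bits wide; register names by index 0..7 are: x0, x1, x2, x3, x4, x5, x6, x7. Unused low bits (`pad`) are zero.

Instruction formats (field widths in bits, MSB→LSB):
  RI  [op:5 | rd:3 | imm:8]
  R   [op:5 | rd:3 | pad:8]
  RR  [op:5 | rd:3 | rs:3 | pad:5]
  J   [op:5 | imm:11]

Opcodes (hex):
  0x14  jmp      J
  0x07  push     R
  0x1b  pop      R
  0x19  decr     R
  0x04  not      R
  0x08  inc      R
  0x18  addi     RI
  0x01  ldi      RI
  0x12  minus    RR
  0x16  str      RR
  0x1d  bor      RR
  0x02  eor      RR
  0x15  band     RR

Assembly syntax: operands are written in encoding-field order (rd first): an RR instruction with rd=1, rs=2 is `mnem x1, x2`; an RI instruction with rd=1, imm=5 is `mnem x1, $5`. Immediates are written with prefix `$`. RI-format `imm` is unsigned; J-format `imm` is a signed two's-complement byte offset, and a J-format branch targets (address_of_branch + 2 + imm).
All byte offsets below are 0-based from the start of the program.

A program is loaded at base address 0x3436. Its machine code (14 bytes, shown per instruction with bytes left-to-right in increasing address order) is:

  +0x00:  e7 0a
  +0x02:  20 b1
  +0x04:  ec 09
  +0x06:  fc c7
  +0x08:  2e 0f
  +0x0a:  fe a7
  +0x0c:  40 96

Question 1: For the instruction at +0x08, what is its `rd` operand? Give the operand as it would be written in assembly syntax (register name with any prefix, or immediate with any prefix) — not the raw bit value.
[08] 2e 0f → 0x0f2e
  top 5b → 0x1 → ldi [RI]
  rd: (w>>8)&0x7=0x7 → x7
  imm: (w>>0)&0xff=0x2e → $46

x7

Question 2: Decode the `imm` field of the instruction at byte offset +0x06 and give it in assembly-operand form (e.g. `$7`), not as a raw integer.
$252

[06] fc c7 → 0xc7fc
  opcode bits[15:11]=0x18: addi/RI
  [10:8] rd=7 = x7
  [7:0] imm=252 = $252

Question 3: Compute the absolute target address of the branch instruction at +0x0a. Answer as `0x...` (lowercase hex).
0x3440

[0a] fe a7 → 0xa7fe
  op=0xa7fe>>11=0x14 ⇒ jmp (J)
  imm@[10:0]=0x7fe (s11→-2) ⇒ $-2
  target = base 0x3436 + off 0x0a + 2 + imm -2 = 0x3440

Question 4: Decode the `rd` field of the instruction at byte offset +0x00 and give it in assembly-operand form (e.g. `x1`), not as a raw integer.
x2

+0x00: e7 0a ⇒ word 0x0ae7 (little)
  opcode bits[15:11]=0x1: ldi/RI
  [10:8] rd=2 = x2
  [7:0] imm=231 = $231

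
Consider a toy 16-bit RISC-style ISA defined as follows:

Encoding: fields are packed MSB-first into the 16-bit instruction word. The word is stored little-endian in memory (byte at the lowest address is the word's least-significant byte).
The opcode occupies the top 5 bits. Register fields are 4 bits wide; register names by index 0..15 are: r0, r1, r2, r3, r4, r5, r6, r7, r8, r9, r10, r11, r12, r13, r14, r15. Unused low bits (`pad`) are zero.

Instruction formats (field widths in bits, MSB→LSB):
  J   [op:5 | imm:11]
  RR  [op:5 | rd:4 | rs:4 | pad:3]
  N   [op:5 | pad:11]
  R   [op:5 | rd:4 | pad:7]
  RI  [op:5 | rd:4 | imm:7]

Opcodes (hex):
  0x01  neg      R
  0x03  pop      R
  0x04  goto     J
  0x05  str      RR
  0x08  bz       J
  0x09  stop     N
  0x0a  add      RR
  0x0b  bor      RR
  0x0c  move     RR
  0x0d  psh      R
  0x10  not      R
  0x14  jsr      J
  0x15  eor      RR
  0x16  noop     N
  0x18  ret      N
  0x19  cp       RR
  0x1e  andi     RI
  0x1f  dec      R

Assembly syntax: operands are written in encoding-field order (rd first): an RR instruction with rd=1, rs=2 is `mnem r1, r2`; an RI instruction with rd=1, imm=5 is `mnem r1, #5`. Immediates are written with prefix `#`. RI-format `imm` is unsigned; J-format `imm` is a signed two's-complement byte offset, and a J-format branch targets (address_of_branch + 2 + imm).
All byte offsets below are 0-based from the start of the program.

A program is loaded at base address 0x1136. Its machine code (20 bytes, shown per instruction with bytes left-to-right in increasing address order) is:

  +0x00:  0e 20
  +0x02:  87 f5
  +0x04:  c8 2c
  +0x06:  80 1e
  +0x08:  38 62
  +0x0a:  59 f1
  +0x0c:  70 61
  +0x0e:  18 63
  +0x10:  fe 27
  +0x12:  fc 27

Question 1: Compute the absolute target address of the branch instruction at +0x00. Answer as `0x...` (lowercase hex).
off 0x00: read 0e 20 as little → 0x200e
  op=0x200e>>11=0x4 ⇒ goto (J)
  imm: (w>>0)&0x7ff=0xe → #14
  target = base 0x1136 + off 0x00 + 2 + imm 14 = 0x1146

0x1146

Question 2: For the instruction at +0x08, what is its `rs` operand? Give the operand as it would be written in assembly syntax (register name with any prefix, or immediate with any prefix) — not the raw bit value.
r7

@+08  little-endian(38 62) = 0x6238
  top 5b → 0xc → move [RR]
  rd@[10:7]=0x4 ⇒ r4
  rs@[6:3]=0x7 ⇒ r7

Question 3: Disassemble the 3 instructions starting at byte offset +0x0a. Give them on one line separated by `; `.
off 0x0a: read 59 f1 as little → 0xf159
  op=0xf159>>11=0x1e ⇒ andi (RI)
  rd: (w>>7)&0xf=0x2 → r2
  imm: (w>>0)&0x7f=0x59 → #89
off 0x0c: read 70 61 as little → 0x6170
  op=0x6170>>11=0xc ⇒ move (RR)
  rd: (w>>7)&0xf=0x2 → r2
  rs: (w>>3)&0xf=0xe → r14
off 0x0e: read 18 63 as little → 0x6318
  op=0x6318>>11=0xc ⇒ move (RR)
  rd: (w>>7)&0xf=0x6 → r6
  rs: (w>>3)&0xf=0x3 → r3

andi r2, #89; move r2, r14; move r6, r3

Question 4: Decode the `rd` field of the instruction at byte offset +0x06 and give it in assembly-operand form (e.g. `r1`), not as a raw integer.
r13

off 0x06: read 80 1e as little → 0x1e80
  op=0x1e80>>11=0x3 ⇒ pop (R)
  [10:7] rd=13 = r13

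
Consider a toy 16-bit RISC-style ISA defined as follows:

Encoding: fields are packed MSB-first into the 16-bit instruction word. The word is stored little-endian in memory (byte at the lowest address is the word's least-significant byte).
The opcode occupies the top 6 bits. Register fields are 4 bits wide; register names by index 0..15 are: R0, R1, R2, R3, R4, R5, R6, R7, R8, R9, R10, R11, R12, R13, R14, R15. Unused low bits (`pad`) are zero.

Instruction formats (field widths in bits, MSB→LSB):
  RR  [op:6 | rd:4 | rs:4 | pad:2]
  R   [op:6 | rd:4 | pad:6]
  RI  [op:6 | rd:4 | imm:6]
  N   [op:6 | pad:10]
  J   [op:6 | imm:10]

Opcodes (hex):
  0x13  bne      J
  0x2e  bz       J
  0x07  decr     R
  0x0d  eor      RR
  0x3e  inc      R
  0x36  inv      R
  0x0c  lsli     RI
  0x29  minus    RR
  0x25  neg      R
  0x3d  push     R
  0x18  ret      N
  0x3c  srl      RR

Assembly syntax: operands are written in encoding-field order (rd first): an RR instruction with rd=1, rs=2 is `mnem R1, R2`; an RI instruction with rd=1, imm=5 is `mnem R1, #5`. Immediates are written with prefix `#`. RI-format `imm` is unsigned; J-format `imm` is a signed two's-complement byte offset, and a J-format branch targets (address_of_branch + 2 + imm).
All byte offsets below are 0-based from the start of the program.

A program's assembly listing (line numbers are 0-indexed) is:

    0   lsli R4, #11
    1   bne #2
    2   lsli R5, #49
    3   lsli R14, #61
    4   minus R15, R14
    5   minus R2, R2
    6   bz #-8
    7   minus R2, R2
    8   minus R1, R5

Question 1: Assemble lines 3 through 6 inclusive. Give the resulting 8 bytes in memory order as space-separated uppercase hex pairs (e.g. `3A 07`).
line 3 (lsli): pack op=0xc:6|rd=14:4|imm=61:6 = 0x33bd; little→ bd 33
line 4 (minus): pack op=0x29:6|rd=15:4|rs=14:4|pad=0:2 = 0xa7f8; little→ f8 a7
line 5 (minus): pack op=0x29:6|rd=2:4|rs=2:4|pad=0:2 = 0xa488; little→ 88 a4
line 6 (bz): pack op=0x2e:6|imm=-8:10 = 0xbbf8; little→ f8 bb

BD 33 F8 A7 88 A4 F8 BB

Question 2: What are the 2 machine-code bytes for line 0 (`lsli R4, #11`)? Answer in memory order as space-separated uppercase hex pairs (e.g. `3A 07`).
0B 31

line 0 (lsli): pack op=0xc:6|rd=4:4|imm=11:6 = 0x310b; little→ 0b 31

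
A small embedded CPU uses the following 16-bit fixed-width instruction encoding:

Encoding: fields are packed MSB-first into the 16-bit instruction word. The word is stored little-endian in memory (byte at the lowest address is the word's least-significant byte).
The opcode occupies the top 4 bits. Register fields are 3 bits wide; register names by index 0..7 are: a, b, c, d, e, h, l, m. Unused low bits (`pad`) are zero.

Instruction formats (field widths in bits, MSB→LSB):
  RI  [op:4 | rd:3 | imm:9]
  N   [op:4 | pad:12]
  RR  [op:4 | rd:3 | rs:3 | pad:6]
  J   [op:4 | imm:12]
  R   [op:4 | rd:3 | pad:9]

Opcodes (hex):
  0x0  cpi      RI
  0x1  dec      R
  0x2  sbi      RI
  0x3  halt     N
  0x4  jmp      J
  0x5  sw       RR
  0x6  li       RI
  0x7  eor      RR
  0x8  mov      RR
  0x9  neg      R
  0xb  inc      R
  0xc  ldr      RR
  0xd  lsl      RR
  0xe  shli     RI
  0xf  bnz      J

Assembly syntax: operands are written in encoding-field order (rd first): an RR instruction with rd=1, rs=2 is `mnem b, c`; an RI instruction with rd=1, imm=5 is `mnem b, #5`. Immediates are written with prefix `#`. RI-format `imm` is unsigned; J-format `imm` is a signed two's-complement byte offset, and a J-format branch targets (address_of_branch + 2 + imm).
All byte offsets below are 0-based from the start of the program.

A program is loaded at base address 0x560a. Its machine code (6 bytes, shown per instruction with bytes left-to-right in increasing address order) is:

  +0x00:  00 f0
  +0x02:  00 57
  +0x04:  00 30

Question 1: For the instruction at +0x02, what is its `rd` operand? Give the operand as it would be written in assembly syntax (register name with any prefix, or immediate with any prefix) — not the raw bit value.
d

+0x02: 00 57 ⇒ word 0x5700 (little)
  top 4b → 0x5 → sw [RR]
  rd: (w>>9)&0x7=0x3 → d
  rs: (w>>6)&0x7=0x4 → e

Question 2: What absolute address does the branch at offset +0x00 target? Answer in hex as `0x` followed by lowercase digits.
@+00  little-endian(00 f0) = 0xf000
  top 4b → 0xf → bnz [J]
  [11:0] imm=0 = #0
  target = base 0x560a + off 0x00 + 2 + imm 0 = 0x560c

0x560c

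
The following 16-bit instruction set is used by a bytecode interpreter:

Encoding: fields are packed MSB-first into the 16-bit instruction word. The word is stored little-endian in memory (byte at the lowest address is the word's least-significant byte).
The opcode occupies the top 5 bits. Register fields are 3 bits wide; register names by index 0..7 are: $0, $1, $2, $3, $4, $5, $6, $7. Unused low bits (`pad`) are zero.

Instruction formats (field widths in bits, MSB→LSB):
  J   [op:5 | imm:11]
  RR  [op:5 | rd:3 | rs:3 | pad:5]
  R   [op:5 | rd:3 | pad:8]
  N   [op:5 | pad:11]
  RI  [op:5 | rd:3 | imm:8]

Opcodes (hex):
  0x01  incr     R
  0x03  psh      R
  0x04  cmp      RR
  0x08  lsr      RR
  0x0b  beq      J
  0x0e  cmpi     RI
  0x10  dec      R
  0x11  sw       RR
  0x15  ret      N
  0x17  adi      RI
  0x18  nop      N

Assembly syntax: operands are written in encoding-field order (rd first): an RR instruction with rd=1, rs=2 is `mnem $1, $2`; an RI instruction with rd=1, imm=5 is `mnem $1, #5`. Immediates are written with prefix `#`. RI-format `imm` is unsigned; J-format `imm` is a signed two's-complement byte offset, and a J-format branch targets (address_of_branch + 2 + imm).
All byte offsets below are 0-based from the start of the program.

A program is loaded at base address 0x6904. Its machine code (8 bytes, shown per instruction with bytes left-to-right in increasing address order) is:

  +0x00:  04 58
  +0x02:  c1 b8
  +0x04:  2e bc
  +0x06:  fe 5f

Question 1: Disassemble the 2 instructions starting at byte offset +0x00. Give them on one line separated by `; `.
[00] 04 58 → 0x5804
  op=0x5804>>11=0xb ⇒ beq (J)
  [10:0] imm=4 = #4
[02] c1 b8 → 0xb8c1
  op=0xb8c1>>11=0x17 ⇒ adi (RI)
  [10:8] rd=0 = $0
  [7:0] imm=193 = #193

beq #4; adi $0, #193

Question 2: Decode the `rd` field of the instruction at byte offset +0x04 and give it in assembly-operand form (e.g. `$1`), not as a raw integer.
+0x04: 2e bc ⇒ word 0xbc2e (little)
  opcode bits[15:11]=0x17: adi/RI
  [10:8] rd=4 = $4
  [7:0] imm=46 = #46

$4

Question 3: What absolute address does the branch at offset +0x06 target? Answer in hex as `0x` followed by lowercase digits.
0x690a

+0x06: fe 5f ⇒ word 0x5ffe (little)
  opcode bits[15:11]=0xb: beq/J
  [10:0] imm=2046 (s11→-2) = #-2
  target = base 0x6904 + off 0x06 + 2 + imm -2 = 0x690a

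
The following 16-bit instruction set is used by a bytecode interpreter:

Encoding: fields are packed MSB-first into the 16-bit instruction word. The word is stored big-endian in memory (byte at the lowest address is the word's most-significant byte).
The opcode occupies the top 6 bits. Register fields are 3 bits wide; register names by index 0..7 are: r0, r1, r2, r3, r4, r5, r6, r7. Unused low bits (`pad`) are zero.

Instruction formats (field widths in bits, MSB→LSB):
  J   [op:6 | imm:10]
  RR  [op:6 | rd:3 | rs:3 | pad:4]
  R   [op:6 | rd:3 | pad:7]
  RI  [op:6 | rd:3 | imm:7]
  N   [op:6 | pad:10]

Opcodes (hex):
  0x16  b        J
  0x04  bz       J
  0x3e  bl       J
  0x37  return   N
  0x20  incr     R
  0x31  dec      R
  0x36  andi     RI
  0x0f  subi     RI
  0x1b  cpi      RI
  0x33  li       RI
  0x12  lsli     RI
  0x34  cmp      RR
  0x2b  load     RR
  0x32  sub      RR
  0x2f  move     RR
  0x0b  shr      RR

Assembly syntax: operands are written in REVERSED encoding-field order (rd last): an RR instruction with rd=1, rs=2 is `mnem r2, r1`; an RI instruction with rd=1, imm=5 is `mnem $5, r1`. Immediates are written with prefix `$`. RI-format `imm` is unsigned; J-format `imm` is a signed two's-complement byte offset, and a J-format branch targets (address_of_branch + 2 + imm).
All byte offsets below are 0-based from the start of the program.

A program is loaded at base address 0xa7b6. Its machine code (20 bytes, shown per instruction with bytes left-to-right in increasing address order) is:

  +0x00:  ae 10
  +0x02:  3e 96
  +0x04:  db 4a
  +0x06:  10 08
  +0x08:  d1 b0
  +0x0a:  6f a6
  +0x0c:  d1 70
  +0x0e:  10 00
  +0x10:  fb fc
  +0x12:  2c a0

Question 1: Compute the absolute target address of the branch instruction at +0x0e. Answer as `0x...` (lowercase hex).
@+0e  big-endian(10 00) = 0x1000
  top 6b → 0x4 → bz [J]
  [9:0] imm=0 = $0
  target = base 0xa7b6 + off 0x0e + 2 + imm 0 = 0xa7c6

0xa7c6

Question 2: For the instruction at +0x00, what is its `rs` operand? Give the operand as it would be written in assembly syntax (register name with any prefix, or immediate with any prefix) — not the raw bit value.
r1

off 0x00: read ae 10 as big → 0xae10
  op=0xae10>>10=0x2b ⇒ load (RR)
  rd@[9:7]=0x4 ⇒ r4
  rs@[6:4]=0x1 ⇒ r1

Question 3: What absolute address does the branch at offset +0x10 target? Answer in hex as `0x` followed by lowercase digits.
+0x10: fb fc ⇒ word 0xfbfc (big)
  op=0xfbfc>>10=0x3e ⇒ bl (J)
  imm@[9:0]=0x3fc (s10→-4) ⇒ $-4
  target = base 0xa7b6 + off 0x10 + 2 + imm -4 = 0xa7c4

0xa7c4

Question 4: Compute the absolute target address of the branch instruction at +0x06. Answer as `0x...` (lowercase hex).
off 0x06: read 10 08 as big → 0x1008
  top 6b → 0x4 → bz [J]
  imm: (w>>0)&0x3ff=0x8 → $8
  target = base 0xa7b6 + off 0x06 + 2 + imm 8 = 0xa7c6

0xa7c6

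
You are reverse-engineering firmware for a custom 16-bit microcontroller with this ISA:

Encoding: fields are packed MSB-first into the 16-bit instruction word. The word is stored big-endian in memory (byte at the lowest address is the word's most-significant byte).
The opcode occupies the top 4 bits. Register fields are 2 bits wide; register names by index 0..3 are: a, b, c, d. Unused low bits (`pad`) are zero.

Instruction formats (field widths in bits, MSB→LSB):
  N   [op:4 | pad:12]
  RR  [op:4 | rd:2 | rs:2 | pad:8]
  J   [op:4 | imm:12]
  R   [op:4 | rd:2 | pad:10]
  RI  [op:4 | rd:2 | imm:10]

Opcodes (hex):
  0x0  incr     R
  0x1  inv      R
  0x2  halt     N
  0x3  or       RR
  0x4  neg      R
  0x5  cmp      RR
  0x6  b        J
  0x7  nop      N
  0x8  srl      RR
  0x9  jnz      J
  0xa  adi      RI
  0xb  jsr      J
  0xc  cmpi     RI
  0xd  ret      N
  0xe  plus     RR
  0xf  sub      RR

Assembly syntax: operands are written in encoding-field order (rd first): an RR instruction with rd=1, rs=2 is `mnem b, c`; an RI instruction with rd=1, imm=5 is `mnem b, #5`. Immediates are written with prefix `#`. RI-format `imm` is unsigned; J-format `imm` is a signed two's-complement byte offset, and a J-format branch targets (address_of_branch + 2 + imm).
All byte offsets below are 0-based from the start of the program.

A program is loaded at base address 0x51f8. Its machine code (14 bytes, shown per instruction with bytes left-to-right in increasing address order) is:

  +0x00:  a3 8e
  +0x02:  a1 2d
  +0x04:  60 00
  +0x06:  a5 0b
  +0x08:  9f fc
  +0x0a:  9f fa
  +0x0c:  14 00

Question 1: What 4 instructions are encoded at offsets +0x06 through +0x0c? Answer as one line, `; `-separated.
adi b, #267; jnz #-4; jnz #-6; inv b

@+06  big-endian(a5 0b) = 0xa50b
  opcode bits[15:12]=0xa: adi/RI
  rd@[11:10]=0x1 ⇒ b
  imm@[9:0]=0x10b ⇒ #267
@+08  big-endian(9f fc) = 0x9ffc
  opcode bits[15:12]=0x9: jnz/J
  imm@[11:0]=0xffc (s12→-4) ⇒ #-4
@+0a  big-endian(9f fa) = 0x9ffa
  opcode bits[15:12]=0x9: jnz/J
  imm@[11:0]=0xffa (s12→-6) ⇒ #-6
@+0c  big-endian(14 00) = 0x1400
  opcode bits[15:12]=0x1: inv/R
  rd@[11:10]=0x1 ⇒ b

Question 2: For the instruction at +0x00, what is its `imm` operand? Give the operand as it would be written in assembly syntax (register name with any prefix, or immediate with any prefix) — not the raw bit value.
#910

off 0x00: read a3 8e as big → 0xa38e
  opcode bits[15:12]=0xa: adi/RI
  rd: (w>>10)&0x3=0x0 → a
  imm: (w>>0)&0x3ff=0x38e → #910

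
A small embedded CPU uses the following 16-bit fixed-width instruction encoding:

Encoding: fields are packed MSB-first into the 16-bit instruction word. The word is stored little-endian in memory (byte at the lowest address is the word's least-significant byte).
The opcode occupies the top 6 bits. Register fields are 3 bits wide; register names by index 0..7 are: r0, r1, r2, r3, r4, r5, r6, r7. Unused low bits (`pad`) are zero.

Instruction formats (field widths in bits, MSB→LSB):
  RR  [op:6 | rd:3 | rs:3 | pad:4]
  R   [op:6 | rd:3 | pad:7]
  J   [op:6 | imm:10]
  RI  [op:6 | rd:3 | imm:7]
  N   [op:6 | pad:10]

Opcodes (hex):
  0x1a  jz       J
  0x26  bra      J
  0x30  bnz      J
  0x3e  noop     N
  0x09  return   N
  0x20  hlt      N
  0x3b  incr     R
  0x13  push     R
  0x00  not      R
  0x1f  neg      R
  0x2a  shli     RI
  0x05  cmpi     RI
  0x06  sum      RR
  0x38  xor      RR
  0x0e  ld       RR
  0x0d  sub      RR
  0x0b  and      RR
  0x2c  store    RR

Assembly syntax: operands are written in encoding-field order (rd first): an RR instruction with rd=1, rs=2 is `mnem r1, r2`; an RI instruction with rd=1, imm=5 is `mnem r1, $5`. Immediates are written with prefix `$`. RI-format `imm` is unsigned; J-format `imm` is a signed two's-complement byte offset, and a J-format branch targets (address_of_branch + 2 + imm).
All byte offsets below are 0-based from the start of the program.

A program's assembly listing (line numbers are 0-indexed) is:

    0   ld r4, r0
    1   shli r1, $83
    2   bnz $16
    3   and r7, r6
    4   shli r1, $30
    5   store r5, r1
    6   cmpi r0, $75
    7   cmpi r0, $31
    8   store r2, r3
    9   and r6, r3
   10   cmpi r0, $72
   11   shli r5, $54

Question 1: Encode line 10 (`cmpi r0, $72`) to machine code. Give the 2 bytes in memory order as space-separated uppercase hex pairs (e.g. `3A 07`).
48 14

line 10 (cmpi): pack op=0x5:6|rd=0:3|imm=72:7 = 0x1448; little→ 48 14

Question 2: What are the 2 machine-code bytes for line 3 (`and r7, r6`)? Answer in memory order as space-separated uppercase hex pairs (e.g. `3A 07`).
E0 2F

L3: and op=0xb:6|rd=7:3|rs=6:3|pad=0:4 ⇒ 0x2fe0 ⇒ little e0 2f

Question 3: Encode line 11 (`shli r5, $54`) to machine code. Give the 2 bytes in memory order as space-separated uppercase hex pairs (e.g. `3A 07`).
11. shli fields op=0x2a:6|rd=5:3|imm=54:7 → word aab6h → b6 aa

B6 AA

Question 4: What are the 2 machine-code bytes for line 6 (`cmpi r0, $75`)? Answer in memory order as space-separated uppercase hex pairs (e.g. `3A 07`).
4B 14

6. cmpi fields op=0x5:6|rd=0:3|imm=75:7 → word 144bh → 4b 14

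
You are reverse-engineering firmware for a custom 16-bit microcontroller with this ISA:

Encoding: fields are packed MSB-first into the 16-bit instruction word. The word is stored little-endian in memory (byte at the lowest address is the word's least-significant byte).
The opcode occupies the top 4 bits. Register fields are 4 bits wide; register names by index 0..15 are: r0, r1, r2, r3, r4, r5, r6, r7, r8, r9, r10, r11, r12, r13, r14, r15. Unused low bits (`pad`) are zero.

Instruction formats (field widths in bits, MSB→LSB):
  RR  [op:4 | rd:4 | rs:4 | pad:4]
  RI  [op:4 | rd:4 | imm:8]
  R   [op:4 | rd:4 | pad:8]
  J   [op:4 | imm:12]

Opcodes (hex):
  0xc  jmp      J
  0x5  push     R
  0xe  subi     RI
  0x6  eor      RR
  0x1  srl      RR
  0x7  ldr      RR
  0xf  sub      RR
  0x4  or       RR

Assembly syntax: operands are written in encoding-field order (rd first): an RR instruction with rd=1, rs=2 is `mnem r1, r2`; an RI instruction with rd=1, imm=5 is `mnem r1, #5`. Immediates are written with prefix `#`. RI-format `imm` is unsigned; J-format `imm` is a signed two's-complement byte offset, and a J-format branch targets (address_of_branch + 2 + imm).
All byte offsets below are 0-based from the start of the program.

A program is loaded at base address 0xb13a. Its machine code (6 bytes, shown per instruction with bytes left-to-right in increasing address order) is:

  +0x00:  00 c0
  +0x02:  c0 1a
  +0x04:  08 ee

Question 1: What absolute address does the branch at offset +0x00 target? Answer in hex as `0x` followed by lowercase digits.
[00] 00 c0 → 0xc000
  opcode bits[15:12]=0xc: jmp/J
  [11:0] imm=0 = #0
  target = base 0xb13a + off 0x00 + 2 + imm 0 = 0xb13c

0xb13c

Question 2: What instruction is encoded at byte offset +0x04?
+0x04: 08 ee ⇒ word 0xee08 (little)
  opcode bits[15:12]=0xe: subi/RI
  rd@[11:8]=0xe ⇒ r14
  imm@[7:0]=0x8 ⇒ #8

subi r14, #8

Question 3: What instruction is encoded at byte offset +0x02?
srl r10, r12

+0x02: c0 1a ⇒ word 0x1ac0 (little)
  op=0x1ac0>>12=0x1 ⇒ srl (RR)
  [11:8] rd=10 = r10
  [7:4] rs=12 = r12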